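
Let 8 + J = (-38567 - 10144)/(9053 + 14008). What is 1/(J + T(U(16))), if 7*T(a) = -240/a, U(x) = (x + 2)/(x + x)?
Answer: -161427/11471753 ≈ -0.014072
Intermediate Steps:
U(x) = (2 + x)/(2*x) (U(x) = (2 + x)/((2*x)) = (2 + x)*(1/(2*x)) = (2 + x)/(2*x))
T(a) = -240/(7*a) (T(a) = (-240/a)/7 = -240/(7*a))
J = -77733/7687 (J = -8 + (-38567 - 10144)/(9053 + 14008) = -8 - 48711/23061 = -8 - 48711*1/23061 = -8 - 16237/7687 = -77733/7687 ≈ -10.112)
1/(J + T(U(16))) = 1/(-77733/7687 - 240*32/(2 + 16)/7) = 1/(-77733/7687 - 240/(7*((½)*(1/16)*18))) = 1/(-77733/7687 - 240/(7*9/16)) = 1/(-77733/7687 - 240/7*16/9) = 1/(-77733/7687 - 1280/21) = 1/(-11471753/161427) = -161427/11471753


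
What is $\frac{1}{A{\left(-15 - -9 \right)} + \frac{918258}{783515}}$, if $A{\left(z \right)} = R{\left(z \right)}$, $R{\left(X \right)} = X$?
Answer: $- \frac{783515}{3782832} \approx -0.20712$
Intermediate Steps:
$A{\left(z \right)} = z$
$\frac{1}{A{\left(-15 - -9 \right)} + \frac{918258}{783515}} = \frac{1}{\left(-15 - -9\right) + \frac{918258}{783515}} = \frac{1}{\left(-15 + 9\right) + 918258 \cdot \frac{1}{783515}} = \frac{1}{-6 + \frac{918258}{783515}} = \frac{1}{- \frac{3782832}{783515}} = - \frac{783515}{3782832}$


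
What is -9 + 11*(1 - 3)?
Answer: -31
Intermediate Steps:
-9 + 11*(1 - 3) = -9 + 11*(-2) = -9 - 22 = -31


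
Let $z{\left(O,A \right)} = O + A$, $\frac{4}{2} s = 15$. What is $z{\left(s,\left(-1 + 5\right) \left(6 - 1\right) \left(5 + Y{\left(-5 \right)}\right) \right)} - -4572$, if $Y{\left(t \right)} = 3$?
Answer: $\frac{9479}{2} \approx 4739.5$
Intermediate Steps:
$s = \frac{15}{2}$ ($s = \frac{1}{2} \cdot 15 = \frac{15}{2} \approx 7.5$)
$z{\left(O,A \right)} = A + O$
$z{\left(s,\left(-1 + 5\right) \left(6 - 1\right) \left(5 + Y{\left(-5 \right)}\right) \right)} - -4572 = \left(\left(-1 + 5\right) \left(6 - 1\right) \left(5 + 3\right) + \frac{15}{2}\right) - -4572 = \left(4 \cdot 5 \cdot 8 + \frac{15}{2}\right) + 4572 = \left(20 \cdot 8 + \frac{15}{2}\right) + 4572 = \left(160 + \frac{15}{2}\right) + 4572 = \frac{335}{2} + 4572 = \frac{9479}{2}$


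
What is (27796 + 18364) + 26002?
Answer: 72162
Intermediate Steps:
(27796 + 18364) + 26002 = 46160 + 26002 = 72162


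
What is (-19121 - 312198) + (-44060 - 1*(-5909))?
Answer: -369470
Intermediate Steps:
(-19121 - 312198) + (-44060 - 1*(-5909)) = -331319 + (-44060 + 5909) = -331319 - 38151 = -369470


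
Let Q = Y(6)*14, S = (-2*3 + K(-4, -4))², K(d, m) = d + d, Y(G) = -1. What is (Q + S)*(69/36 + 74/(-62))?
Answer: 24479/186 ≈ 131.61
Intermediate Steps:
K(d, m) = 2*d
S = 196 (S = (-2*3 + 2*(-4))² = (-6 - 8)² = (-14)² = 196)
Q = -14 (Q = -1*14 = -14)
(Q + S)*(69/36 + 74/(-62)) = (-14 + 196)*(69/36 + 74/(-62)) = 182*(69*(1/36) + 74*(-1/62)) = 182*(23/12 - 37/31) = 182*(269/372) = 24479/186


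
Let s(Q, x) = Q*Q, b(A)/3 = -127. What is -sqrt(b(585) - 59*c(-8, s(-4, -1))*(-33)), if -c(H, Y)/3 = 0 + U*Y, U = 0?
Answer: -I*sqrt(381) ≈ -19.519*I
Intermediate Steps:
b(A) = -381 (b(A) = 3*(-127) = -381)
s(Q, x) = Q**2
c(H, Y) = 0 (c(H, Y) = -3*(0 + 0*Y) = -3*(0 + 0) = -3*0 = 0)
-sqrt(b(585) - 59*c(-8, s(-4, -1))*(-33)) = -sqrt(-381 - 59*0*(-33)) = -sqrt(-381 + 0*(-33)) = -sqrt(-381 + 0) = -sqrt(-381) = -I*sqrt(381)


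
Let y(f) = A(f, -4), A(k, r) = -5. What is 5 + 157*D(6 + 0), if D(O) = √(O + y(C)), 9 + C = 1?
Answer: 162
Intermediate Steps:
C = -8 (C = -9 + 1 = -8)
y(f) = -5
D(O) = √(-5 + O) (D(O) = √(O - 5) = √(-5 + O))
5 + 157*D(6 + 0) = 5 + 157*√(-5 + (6 + 0)) = 5 + 157*√(-5 + 6) = 5 + 157*√1 = 5 + 157*1 = 5 + 157 = 162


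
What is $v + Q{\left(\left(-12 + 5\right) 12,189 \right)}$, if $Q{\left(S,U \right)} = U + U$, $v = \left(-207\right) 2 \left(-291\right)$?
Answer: $120852$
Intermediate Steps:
$v = 120474$ ($v = \left(-414\right) \left(-291\right) = 120474$)
$Q{\left(S,U \right)} = 2 U$
$v + Q{\left(\left(-12 + 5\right) 12,189 \right)} = 120474 + 2 \cdot 189 = 120474 + 378 = 120852$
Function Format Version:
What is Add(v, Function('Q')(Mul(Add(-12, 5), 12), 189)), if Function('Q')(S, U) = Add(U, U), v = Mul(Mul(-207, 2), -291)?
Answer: 120852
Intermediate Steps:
v = 120474 (v = Mul(-414, -291) = 120474)
Function('Q')(S, U) = Mul(2, U)
Add(v, Function('Q')(Mul(Add(-12, 5), 12), 189)) = Add(120474, Mul(2, 189)) = Add(120474, 378) = 120852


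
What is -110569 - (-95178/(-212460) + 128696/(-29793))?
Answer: -116642907784969/1054970130 ≈ -1.1057e+5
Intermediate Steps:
-110569 - (-95178/(-212460) + 128696/(-29793)) = -110569 - (-95178*(-1/212460) + 128696*(-1/29793)) = -110569 - (15863/35410 - 128696/29793) = -110569 - 1*(-4084519001/1054970130) = -110569 + 4084519001/1054970130 = -116642907784969/1054970130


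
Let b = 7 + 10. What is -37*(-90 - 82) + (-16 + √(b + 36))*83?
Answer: 5036 + 83*√53 ≈ 5640.3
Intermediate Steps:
b = 17
-37*(-90 - 82) + (-16 + √(b + 36))*83 = -37*(-90 - 82) + (-16 + √(17 + 36))*83 = -37*(-172) + (-16 + √53)*83 = 6364 + (-1328 + 83*√53) = 5036 + 83*√53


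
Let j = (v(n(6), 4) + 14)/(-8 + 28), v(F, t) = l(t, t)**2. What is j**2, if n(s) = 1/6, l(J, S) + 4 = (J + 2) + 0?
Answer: 81/100 ≈ 0.81000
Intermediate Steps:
l(J, S) = -2 + J (l(J, S) = -4 + ((J + 2) + 0) = -4 + ((2 + J) + 0) = -4 + (2 + J) = -2 + J)
n(s) = 1/6
v(F, t) = (-2 + t)**2
j = 9/10 (j = ((-2 + 4)**2 + 14)/(-8 + 28) = (2**2 + 14)/20 = (4 + 14)*(1/20) = 18*(1/20) = 9/10 ≈ 0.90000)
j**2 = (9/10)**2 = 81/100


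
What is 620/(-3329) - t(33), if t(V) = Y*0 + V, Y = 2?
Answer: -110477/3329 ≈ -33.186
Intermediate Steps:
t(V) = V (t(V) = 2*0 + V = 0 + V = V)
620/(-3329) - t(33) = 620/(-3329) - 1*33 = 620*(-1/3329) - 33 = -620/3329 - 33 = -110477/3329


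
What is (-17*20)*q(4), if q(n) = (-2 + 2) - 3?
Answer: 1020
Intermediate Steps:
q(n) = -3 (q(n) = 0 - 3 = -3)
(-17*20)*q(4) = -17*20*(-3) = -340*(-3) = 1020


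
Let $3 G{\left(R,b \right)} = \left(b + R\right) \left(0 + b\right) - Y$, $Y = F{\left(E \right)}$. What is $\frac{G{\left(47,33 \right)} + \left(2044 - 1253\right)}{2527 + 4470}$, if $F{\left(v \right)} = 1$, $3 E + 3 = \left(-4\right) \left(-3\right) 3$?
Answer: $\frac{5012}{20991} \approx 0.23877$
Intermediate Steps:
$E = 11$ ($E = -1 + \frac{\left(-4\right) \left(-3\right) 3}{3} = -1 + \frac{12 \cdot 3}{3} = -1 + \frac{1}{3} \cdot 36 = -1 + 12 = 11$)
$Y = 1$
$G{\left(R,b \right)} = - \frac{1}{3} + \frac{b \left(R + b\right)}{3}$ ($G{\left(R,b \right)} = \frac{\left(b + R\right) \left(0 + b\right) - 1}{3} = \frac{\left(R + b\right) b - 1}{3} = \frac{b \left(R + b\right) - 1}{3} = \frac{-1 + b \left(R + b\right)}{3} = - \frac{1}{3} + \frac{b \left(R + b\right)}{3}$)
$\frac{G{\left(47,33 \right)} + \left(2044 - 1253\right)}{2527 + 4470} = \frac{\left(- \frac{1}{3} + \frac{33^{2}}{3} + \frac{1}{3} \cdot 47 \cdot 33\right) + \left(2044 - 1253\right)}{2527 + 4470} = \frac{\left(- \frac{1}{3} + \frac{1}{3} \cdot 1089 + 517\right) + \left(2044 - 1253\right)}{6997} = \left(\left(- \frac{1}{3} + 363 + 517\right) + 791\right) \frac{1}{6997} = \left(\frac{2639}{3} + 791\right) \frac{1}{6997} = \frac{5012}{3} \cdot \frac{1}{6997} = \frac{5012}{20991}$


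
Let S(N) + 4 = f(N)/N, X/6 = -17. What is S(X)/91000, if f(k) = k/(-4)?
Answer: -17/364000 ≈ -4.6703e-5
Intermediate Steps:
X = -102 (X = 6*(-17) = -102)
f(k) = -k/4 (f(k) = k*(-¼) = -k/4)
S(N) = -17/4 (S(N) = -4 + (-N/4)/N = -4 - ¼ = -17/4)
S(X)/91000 = -17/4/91000 = -17/4*1/91000 = -17/364000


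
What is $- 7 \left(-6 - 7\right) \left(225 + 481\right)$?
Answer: $64246$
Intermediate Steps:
$- 7 \left(-6 - 7\right) \left(225 + 481\right) = \left(-7\right) \left(-13\right) 706 = 91 \cdot 706 = 64246$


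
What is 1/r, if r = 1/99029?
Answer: 99029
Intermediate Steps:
r = 1/99029 ≈ 1.0098e-5
1/r = 1/(1/99029) = 99029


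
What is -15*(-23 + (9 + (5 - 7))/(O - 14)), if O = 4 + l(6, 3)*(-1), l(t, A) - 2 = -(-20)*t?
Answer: 15215/44 ≈ 345.80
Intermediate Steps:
l(t, A) = 2 + 20*t (l(t, A) = 2 - (-20)*t = 2 + 20*t)
O = -118 (O = 4 + (2 + 20*6)*(-1) = 4 + (2 + 120)*(-1) = 4 + 122*(-1) = 4 - 122 = -118)
-15*(-23 + (9 + (5 - 7))/(O - 14)) = -15*(-23 + (9 + (5 - 7))/(-118 - 14)) = -15*(-23 + (9 - 2)/(-132)) = -15*(-23 + 7*(-1/132)) = -15*(-23 - 7/132) = -15*(-3043/132) = 15215/44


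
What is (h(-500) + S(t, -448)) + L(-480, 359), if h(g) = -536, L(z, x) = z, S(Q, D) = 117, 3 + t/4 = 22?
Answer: -899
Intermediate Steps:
t = 76 (t = -12 + 4*22 = -12 + 88 = 76)
(h(-500) + S(t, -448)) + L(-480, 359) = (-536 + 117) - 480 = -419 - 480 = -899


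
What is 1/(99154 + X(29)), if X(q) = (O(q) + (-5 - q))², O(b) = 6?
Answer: 1/99938 ≈ 1.0006e-5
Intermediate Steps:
X(q) = (1 - q)² (X(q) = (6 + (-5 - q))² = (1 - q)²)
1/(99154 + X(29)) = 1/(99154 + (-1 + 29)²) = 1/(99154 + 28²) = 1/(99154 + 784) = 1/99938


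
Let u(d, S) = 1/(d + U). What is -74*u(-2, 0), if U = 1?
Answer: 74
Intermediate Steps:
u(d, S) = 1/(1 + d) (u(d, S) = 1/(d + 1) = 1/(1 + d))
-74*u(-2, 0) = -74/(1 - 2) = -74/(-1) = -74*(-1) = 74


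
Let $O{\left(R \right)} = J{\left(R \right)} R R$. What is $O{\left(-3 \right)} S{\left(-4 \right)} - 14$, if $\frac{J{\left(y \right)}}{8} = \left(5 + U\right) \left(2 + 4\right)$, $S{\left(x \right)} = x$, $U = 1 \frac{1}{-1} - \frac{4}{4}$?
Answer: $-5198$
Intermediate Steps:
$U = -2$ ($U = 1 \left(-1\right) - 1 = -1 - 1 = -2$)
$J{\left(y \right)} = 144$ ($J{\left(y \right)} = 8 \left(5 - 2\right) \left(2 + 4\right) = 8 \cdot 3 \cdot 6 = 8 \cdot 18 = 144$)
$O{\left(R \right)} = 144 R^{2}$ ($O{\left(R \right)} = 144 R R = 144 R^{2}$)
$O{\left(-3 \right)} S{\left(-4 \right)} - 14 = 144 \left(-3\right)^{2} \left(-4\right) - 14 = 144 \cdot 9 \left(-4\right) - 14 = 1296 \left(-4\right) - 14 = -5184 - 14 = -5198$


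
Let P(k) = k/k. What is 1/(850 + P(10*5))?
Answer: 1/851 ≈ 0.0011751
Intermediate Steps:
P(k) = 1
1/(850 + P(10*5)) = 1/(850 + 1) = 1/851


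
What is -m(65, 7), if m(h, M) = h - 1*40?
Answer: -25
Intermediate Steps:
m(h, M) = -40 + h (m(h, M) = h - 40 = -40 + h)
-m(65, 7) = -(-40 + 65) = -1*25 = -25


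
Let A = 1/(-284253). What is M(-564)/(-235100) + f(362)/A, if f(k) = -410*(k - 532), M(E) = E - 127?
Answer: -4657903256909309/235100 ≈ -1.9812e+10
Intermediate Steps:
A = -1/284253 ≈ -3.5180e-6
M(E) = -127 + E
f(k) = 218120 - 410*k (f(k) = -410*(-532 + k) = 218120 - 410*k)
M(-564)/(-235100) + f(362)/A = (-127 - 564)/(-235100) + (218120 - 410*362)/(-1/284253) = -691*(-1/235100) + (218120 - 148420)*(-284253) = 691/235100 + 69700*(-284253) = 691/235100 - 19812434100 = -4657903256909309/235100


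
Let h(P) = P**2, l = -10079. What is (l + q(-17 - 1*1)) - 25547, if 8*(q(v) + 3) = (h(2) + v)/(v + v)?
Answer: -5130569/144 ≈ -35629.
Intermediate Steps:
q(v) = -3 + (4 + v)/(16*v) (q(v) = -3 + ((2**2 + v)/(v + v))/8 = -3 + ((4 + v)/((2*v)))/8 = -3 + ((4 + v)*(1/(2*v)))/8 = -3 + ((4 + v)/(2*v))/8 = -3 + (4 + v)/(16*v))
(l + q(-17 - 1*1)) - 25547 = (-10079 + (4 - 47*(-17 - 1*1))/(16*(-17 - 1*1))) - 25547 = (-10079 + (4 - 47*(-17 - 1))/(16*(-17 - 1))) - 25547 = (-10079 + (1/16)*(4 - 47*(-18))/(-18)) - 25547 = (-10079 + (1/16)*(-1/18)*(4 + 846)) - 25547 = (-10079 + (1/16)*(-1/18)*850) - 25547 = (-10079 - 425/144) - 25547 = -1451801/144 - 25547 = -5130569/144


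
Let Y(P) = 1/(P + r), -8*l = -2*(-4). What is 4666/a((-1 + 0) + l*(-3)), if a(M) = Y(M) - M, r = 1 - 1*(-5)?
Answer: -37328/15 ≈ -2488.5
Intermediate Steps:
r = 6 (r = 1 + 5 = 6)
l = -1 (l = -(-1)*(-4)/4 = -1/8*8 = -1)
Y(P) = 1/(6 + P) (Y(P) = 1/(P + 6) = 1/(6 + P))
a(M) = 1/(6 + M) - M
4666/a((-1 + 0) + l*(-3)) = 4666/(((1 - ((-1 + 0) - 1*(-3))*(6 + ((-1 + 0) - 1*(-3))))/(6 + ((-1 + 0) - 1*(-3))))) = 4666/(((1 - (-1 + 3)*(6 + (-1 + 3)))/(6 + (-1 + 3)))) = 4666/(((1 - 1*2*(6 + 2))/(6 + 2))) = 4666/(((1 - 1*2*8)/8)) = 4666/(((1 - 16)/8)) = 4666/(((1/8)*(-15))) = 4666/(-15/8) = 4666*(-8/15) = -37328/15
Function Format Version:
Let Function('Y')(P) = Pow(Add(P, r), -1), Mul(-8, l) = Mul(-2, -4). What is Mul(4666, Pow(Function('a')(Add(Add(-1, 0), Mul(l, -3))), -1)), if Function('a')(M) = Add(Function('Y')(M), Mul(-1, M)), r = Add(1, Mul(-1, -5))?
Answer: Rational(-37328, 15) ≈ -2488.5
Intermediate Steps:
r = 6 (r = Add(1, 5) = 6)
l = -1 (l = Mul(Rational(-1, 8), Mul(-2, -4)) = Mul(Rational(-1, 8), 8) = -1)
Function('Y')(P) = Pow(Add(6, P), -1) (Function('Y')(P) = Pow(Add(P, 6), -1) = Pow(Add(6, P), -1))
Function('a')(M) = Add(Pow(Add(6, M), -1), Mul(-1, M))
Mul(4666, Pow(Function('a')(Add(Add(-1, 0), Mul(l, -3))), -1)) = Mul(4666, Pow(Mul(Pow(Add(6, Add(Add(-1, 0), Mul(-1, -3))), -1), Add(1, Mul(-1, Add(Add(-1, 0), Mul(-1, -3)), Add(6, Add(Add(-1, 0), Mul(-1, -3)))))), -1)) = Mul(4666, Pow(Mul(Pow(Add(6, Add(-1, 3)), -1), Add(1, Mul(-1, Add(-1, 3), Add(6, Add(-1, 3))))), -1)) = Mul(4666, Pow(Mul(Pow(Add(6, 2), -1), Add(1, Mul(-1, 2, Add(6, 2)))), -1)) = Mul(4666, Pow(Mul(Pow(8, -1), Add(1, Mul(-1, 2, 8))), -1)) = Mul(4666, Pow(Mul(Rational(1, 8), Add(1, -16)), -1)) = Mul(4666, Pow(Mul(Rational(1, 8), -15), -1)) = Mul(4666, Pow(Rational(-15, 8), -1)) = Mul(4666, Rational(-8, 15)) = Rational(-37328, 15)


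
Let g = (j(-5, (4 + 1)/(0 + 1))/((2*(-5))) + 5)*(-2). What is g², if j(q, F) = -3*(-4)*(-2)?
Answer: 5476/25 ≈ 219.04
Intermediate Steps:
j(q, F) = -24 (j(q, F) = 12*(-2) = -24)
g = -74/5 (g = (-24/(2*(-5)) + 5)*(-2) = (-24/(-10) + 5)*(-2) = (-24*(-⅒) + 5)*(-2) = (12/5 + 5)*(-2) = (37/5)*(-2) = -74/5 ≈ -14.800)
g² = (-74/5)² = 5476/25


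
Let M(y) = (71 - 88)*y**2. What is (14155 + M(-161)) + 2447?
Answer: -424055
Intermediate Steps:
M(y) = -17*y**2
(14155 + M(-161)) + 2447 = (14155 - 17*(-161)**2) + 2447 = (14155 - 17*25921) + 2447 = (14155 - 440657) + 2447 = -426502 + 2447 = -424055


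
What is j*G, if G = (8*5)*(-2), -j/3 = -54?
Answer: -12960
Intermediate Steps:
j = 162 (j = -3*(-54) = 162)
G = -80 (G = 40*(-2) = -80)
j*G = 162*(-80) = -12960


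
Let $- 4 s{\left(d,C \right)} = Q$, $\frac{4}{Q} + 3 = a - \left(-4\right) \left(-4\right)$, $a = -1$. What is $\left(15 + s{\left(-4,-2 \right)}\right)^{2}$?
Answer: $\frac{90601}{400} \approx 226.5$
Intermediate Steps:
$Q = - \frac{1}{5}$ ($Q = \frac{4}{-3 - \left(1 - -16\right)} = \frac{4}{-3 - 17} = \frac{4}{-20} = 4 \left(- \frac{1}{20}\right) = - \frac{1}{5} \approx -0.2$)
$s{\left(d,C \right)} = \frac{1}{20}$ ($s{\left(d,C \right)} = \left(- \frac{1}{4}\right) \left(- \frac{1}{5}\right) = \frac{1}{20}$)
$\left(15 + s{\left(-4,-2 \right)}\right)^{2} = \left(15 + \frac{1}{20}\right)^{2} = \left(\frac{301}{20}\right)^{2} = \frac{90601}{400}$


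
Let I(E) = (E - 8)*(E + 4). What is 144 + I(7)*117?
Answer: -1143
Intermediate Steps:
I(E) = (-8 + E)*(4 + E)
144 + I(7)*117 = 144 + (-32 + 7² - 4*7)*117 = 144 + (-32 + 49 - 28)*117 = 144 - 11*117 = 144 - 1287 = -1143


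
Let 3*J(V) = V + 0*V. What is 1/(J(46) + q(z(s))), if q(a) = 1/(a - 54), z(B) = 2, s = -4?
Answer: 156/2389 ≈ 0.065299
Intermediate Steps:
J(V) = V/3 (J(V) = (V + 0*V)/3 = (V + 0)/3 = V/3)
q(a) = 1/(-54 + a)
1/(J(46) + q(z(s))) = 1/((⅓)*46 + 1/(-54 + 2)) = 1/(46/3 + 1/(-52)) = 1/(46/3 - 1/52) = 1/(2389/156) = 156/2389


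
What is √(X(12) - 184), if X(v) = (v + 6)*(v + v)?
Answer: 2*√62 ≈ 15.748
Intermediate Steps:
X(v) = 2*v*(6 + v) (X(v) = (6 + v)*(2*v) = 2*v*(6 + v))
√(X(12) - 184) = √(2*12*(6 + 12) - 184) = √(2*12*18 - 184) = √(432 - 184) = √248 = 2*√62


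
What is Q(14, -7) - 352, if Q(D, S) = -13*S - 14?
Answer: -275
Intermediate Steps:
Q(D, S) = -14 - 13*S
Q(14, -7) - 352 = (-14 - 13*(-7)) - 352 = (-14 + 91) - 352 = 77 - 352 = -275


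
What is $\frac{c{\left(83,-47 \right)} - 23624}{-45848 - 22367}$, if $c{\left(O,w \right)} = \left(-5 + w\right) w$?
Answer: $\frac{4236}{13643} \approx 0.31049$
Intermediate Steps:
$c{\left(O,w \right)} = w \left(-5 + w\right)$
$\frac{c{\left(83,-47 \right)} - 23624}{-45848 - 22367} = \frac{- 47 \left(-5 - 47\right) - 23624}{-45848 - 22367} = \frac{\left(-47\right) \left(-52\right) - 23624}{-68215} = \left(2444 - 23624\right) \left(- \frac{1}{68215}\right) = \left(-21180\right) \left(- \frac{1}{68215}\right) = \frac{4236}{13643}$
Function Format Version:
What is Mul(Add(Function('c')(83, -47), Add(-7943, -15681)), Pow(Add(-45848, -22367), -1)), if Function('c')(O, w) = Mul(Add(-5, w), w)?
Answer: Rational(4236, 13643) ≈ 0.31049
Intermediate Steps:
Function('c')(O, w) = Mul(w, Add(-5, w))
Mul(Add(Function('c')(83, -47), Add(-7943, -15681)), Pow(Add(-45848, -22367), -1)) = Mul(Add(Mul(-47, Add(-5, -47)), Add(-7943, -15681)), Pow(Add(-45848, -22367), -1)) = Mul(Add(Mul(-47, -52), -23624), Pow(-68215, -1)) = Mul(Add(2444, -23624), Rational(-1, 68215)) = Mul(-21180, Rational(-1, 68215)) = Rational(4236, 13643)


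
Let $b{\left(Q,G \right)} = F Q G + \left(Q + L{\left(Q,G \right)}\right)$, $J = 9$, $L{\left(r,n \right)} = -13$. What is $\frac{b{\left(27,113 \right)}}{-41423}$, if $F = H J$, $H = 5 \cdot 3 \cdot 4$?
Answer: $- \frac{1647554}{41423} \approx -39.774$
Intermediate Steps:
$H = 60$ ($H = 15 \cdot 4 = 60$)
$F = 540$ ($F = 60 \cdot 9 = 540$)
$b{\left(Q,G \right)} = -13 + Q + 540 G Q$ ($b{\left(Q,G \right)} = 540 Q G + \left(Q - 13\right) = 540 G Q + \left(-13 + Q\right) = -13 + Q + 540 G Q$)
$\frac{b{\left(27,113 \right)}}{-41423} = \frac{-13 + 27 + 540 \cdot 113 \cdot 27}{-41423} = \left(-13 + 27 + 1647540\right) \left(- \frac{1}{41423}\right) = 1647554 \left(- \frac{1}{41423}\right) = - \frac{1647554}{41423}$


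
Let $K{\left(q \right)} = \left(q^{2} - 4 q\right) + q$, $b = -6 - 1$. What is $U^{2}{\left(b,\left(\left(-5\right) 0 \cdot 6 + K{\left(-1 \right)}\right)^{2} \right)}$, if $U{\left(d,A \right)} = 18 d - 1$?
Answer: $16129$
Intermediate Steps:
$b = -7$
$K{\left(q \right)} = q^{2} - 3 q$
$U{\left(d,A \right)} = -1 + 18 d$
$U^{2}{\left(b,\left(\left(-5\right) 0 \cdot 6 + K{\left(-1 \right)}\right)^{2} \right)} = \left(-1 + 18 \left(-7\right)\right)^{2} = \left(-1 - 126\right)^{2} = \left(-127\right)^{2} = 16129$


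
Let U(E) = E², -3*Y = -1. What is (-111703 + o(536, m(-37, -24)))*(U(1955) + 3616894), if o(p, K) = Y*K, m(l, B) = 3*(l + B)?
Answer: -831403343116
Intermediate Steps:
Y = ⅓ (Y = -⅓*(-1) = ⅓ ≈ 0.33333)
m(l, B) = 3*B + 3*l (m(l, B) = 3*(B + l) = 3*B + 3*l)
o(p, K) = K/3
(-111703 + o(536, m(-37, -24)))*(U(1955) + 3616894) = (-111703 + (3*(-24) + 3*(-37))/3)*(1955² + 3616894) = (-111703 + (-72 - 111)/3)*(3822025 + 3616894) = (-111703 + (⅓)*(-183))*7438919 = (-111703 - 61)*7438919 = -111764*7438919 = -831403343116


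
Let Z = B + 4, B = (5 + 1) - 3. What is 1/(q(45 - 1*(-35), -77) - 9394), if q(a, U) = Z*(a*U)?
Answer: -1/52514 ≈ -1.9043e-5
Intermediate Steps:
B = 3 (B = 6 - 3 = 3)
Z = 7 (Z = 3 + 4 = 7)
q(a, U) = 7*U*a (q(a, U) = 7*(a*U) = 7*(U*a) = 7*U*a)
1/(q(45 - 1*(-35), -77) - 9394) = 1/(7*(-77)*(45 - 1*(-35)) - 9394) = 1/(7*(-77)*(45 + 35) - 9394) = 1/(7*(-77)*80 - 9394) = 1/(-43120 - 9394) = 1/(-52514) = -1/52514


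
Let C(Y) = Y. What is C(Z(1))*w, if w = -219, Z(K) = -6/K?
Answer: 1314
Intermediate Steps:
C(Z(1))*w = -6/1*(-219) = -6*1*(-219) = -6*(-219) = 1314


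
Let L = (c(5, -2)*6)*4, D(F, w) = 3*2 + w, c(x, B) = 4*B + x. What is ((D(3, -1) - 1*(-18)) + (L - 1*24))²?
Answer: 5329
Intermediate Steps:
c(x, B) = x + 4*B
D(F, w) = 6 + w
L = -72 (L = ((5 + 4*(-2))*6)*4 = ((5 - 8)*6)*4 = -3*6*4 = -18*4 = -72)
((D(3, -1) - 1*(-18)) + (L - 1*24))² = (((6 - 1) - 1*(-18)) + (-72 - 1*24))² = ((5 + 18) + (-72 - 24))² = (23 - 96)² = (-73)² = 5329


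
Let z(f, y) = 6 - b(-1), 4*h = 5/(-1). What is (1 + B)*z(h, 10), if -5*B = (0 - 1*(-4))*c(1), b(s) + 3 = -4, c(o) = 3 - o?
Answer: -39/5 ≈ -7.8000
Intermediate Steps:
b(s) = -7 (b(s) = -3 - 4 = -7)
h = -5/4 (h = (5/(-1))/4 = (5*(-1))/4 = (1/4)*(-5) = -5/4 ≈ -1.2500)
z(f, y) = 13 (z(f, y) = 6 - 1*(-7) = 6 + 7 = 13)
B = -8/5 (B = -(0 - 1*(-4))*(3 - 1*1)/5 = -(0 + 4)*(3 - 1)/5 = -4*2/5 = -1/5*8 = -8/5 ≈ -1.6000)
(1 + B)*z(h, 10) = (1 - 8/5)*13 = -3/5*13 = -39/5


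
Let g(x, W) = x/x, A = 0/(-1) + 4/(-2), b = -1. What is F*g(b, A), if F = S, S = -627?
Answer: -627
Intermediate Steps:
F = -627
A = -2 (A = 0*(-1) + 4*(-1/2) = 0 - 2 = -2)
g(x, W) = 1
F*g(b, A) = -627*1 = -627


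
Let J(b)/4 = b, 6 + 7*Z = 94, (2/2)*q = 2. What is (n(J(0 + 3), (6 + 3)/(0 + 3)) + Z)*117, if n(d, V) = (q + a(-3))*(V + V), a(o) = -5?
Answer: -4446/7 ≈ -635.14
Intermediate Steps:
q = 2
Z = 88/7 (Z = -6/7 + (⅐)*94 = -6/7 + 94/7 = 88/7 ≈ 12.571)
J(b) = 4*b
n(d, V) = -6*V (n(d, V) = (2 - 5)*(V + V) = -6*V)
(n(J(0 + 3), (6 + 3)/(0 + 3)) + Z)*117 = (-6*(6 + 3)/(0 + 3) + 88/7)*117 = (-54/3 + 88/7)*117 = (-6*3 + 88/7)*117 = (-18 + 88/7)*117 = -38/7*117 = -4446/7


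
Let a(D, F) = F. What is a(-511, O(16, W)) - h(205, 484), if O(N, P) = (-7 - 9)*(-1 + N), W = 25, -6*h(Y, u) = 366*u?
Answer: 29284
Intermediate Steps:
h(Y, u) = -61*u
O(N, P) = 16 - 16*N (O(N, P) = -16*(-1 + N) = 16 - 16*N)
a(-511, O(16, W)) - h(205, 484) = (16 - 16*16) - (-61)*484 = (16 - 256) - 1*(-29524) = -240 + 29524 = 29284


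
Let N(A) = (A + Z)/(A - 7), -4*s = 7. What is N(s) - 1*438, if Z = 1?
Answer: -15327/35 ≈ -437.91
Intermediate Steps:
s = -7/4 (s = -¼*7 = -7/4 ≈ -1.7500)
N(A) = (1 + A)/(-7 + A) (N(A) = (A + 1)/(A - 7) = (1 + A)/(-7 + A))
N(s) - 1*438 = (1 - 7/4)/(-7 - 7/4) - 1*438 = -¾/(-35/4) - 438 = -4/35*(-¾) - 438 = 3/35 - 438 = -15327/35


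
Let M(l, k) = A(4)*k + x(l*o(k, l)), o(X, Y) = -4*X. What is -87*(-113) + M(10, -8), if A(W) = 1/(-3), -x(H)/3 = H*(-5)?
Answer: 43901/3 ≈ 14634.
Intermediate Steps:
x(H) = 15*H (x(H) = -3*H*(-5) = -(-15)*H = 15*H)
A(W) = -⅓
M(l, k) = -k/3 - 60*k*l (M(l, k) = -k/3 + 15*(l*(-4*k)) = -k/3 + 15*(-4*k*l) = -k/3 - 60*k*l)
-87*(-113) + M(10, -8) = -87*(-113) + (⅓)*(-8)*(-1 - 180*10) = 9831 + (⅓)*(-8)*(-1 - 1800) = 9831 + (⅓)*(-8)*(-1801) = 9831 + 14408/3 = 43901/3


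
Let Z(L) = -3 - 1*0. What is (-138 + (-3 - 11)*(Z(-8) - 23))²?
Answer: 51076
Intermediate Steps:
Z(L) = -3 (Z(L) = -3 + 0 = -3)
(-138 + (-3 - 11)*(Z(-8) - 23))² = (-138 + (-3 - 11)*(-3 - 23))² = (-138 - 14*(-26))² = (-138 + 364)² = 226² = 51076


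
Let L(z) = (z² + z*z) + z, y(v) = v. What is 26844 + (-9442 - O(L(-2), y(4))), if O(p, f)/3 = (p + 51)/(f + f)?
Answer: 139045/8 ≈ 17381.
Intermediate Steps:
L(z) = z + 2*z² (L(z) = (z² + z²) + z = 2*z² + z = z + 2*z²)
O(p, f) = 3*(51 + p)/(2*f) (O(p, f) = 3*((p + 51)/(f + f)) = 3*((51 + p)/((2*f))) = 3*((51 + p)*(1/(2*f))) = 3*((51 + p)/(2*f)) = 3*(51 + p)/(2*f))
26844 + (-9442 - O(L(-2), y(4))) = 26844 + (-9442 - 3*(51 - 2*(1 + 2*(-2)))/(2*4)) = 26844 + (-9442 - 3*(51 - 2*(1 - 4))/(2*4)) = 26844 + (-9442 - 3*(51 - 2*(-3))/(2*4)) = 26844 + (-9442 - 3*(51 + 6)/(2*4)) = 26844 + (-9442 - 3*57/(2*4)) = 26844 + (-9442 - 1*171/8) = 26844 + (-9442 - 171/8) = 26844 - 75707/8 = 139045/8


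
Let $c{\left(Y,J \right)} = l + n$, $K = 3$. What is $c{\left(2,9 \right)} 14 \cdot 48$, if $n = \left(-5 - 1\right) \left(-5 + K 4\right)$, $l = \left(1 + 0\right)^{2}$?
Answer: $-27552$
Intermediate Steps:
$l = 1$ ($l = 1^{2} = 1$)
$n = -42$ ($n = \left(-5 - 1\right) \left(-5 + 3 \cdot 4\right) = - 6 \left(-5 + 12\right) = \left(-6\right) 7 = -42$)
$c{\left(Y,J \right)} = -41$ ($c{\left(Y,J \right)} = 1 - 42 = -41$)
$c{\left(2,9 \right)} 14 \cdot 48 = \left(-41\right) 14 \cdot 48 = \left(-574\right) 48 = -27552$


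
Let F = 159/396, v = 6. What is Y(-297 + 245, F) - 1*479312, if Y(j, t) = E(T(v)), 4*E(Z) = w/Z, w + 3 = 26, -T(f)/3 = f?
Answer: -34510487/72 ≈ -4.7931e+5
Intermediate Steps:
T(f) = -3*f
w = 23 (w = -3 + 26 = 23)
E(Z) = 23/(4*Z) (E(Z) = (23/Z)/4 = 23/(4*Z))
F = 53/132 (F = 159*(1/396) = 53/132 ≈ 0.40152)
Y(j, t) = -23/72 (Y(j, t) = 23/(4*((-3*6))) = (23/4)/(-18) = (23/4)*(-1/18) = -23/72)
Y(-297 + 245, F) - 1*479312 = -23/72 - 1*479312 = -23/72 - 479312 = -34510487/72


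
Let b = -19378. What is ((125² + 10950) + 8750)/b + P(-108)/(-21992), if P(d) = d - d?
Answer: -35325/19378 ≈ -1.8229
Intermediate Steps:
P(d) = 0
((125² + 10950) + 8750)/b + P(-108)/(-21992) = ((125² + 10950) + 8750)/(-19378) + 0/(-21992) = ((15625 + 10950) + 8750)*(-1/19378) + 0*(-1/21992) = (26575 + 8750)*(-1/19378) + 0 = 35325*(-1/19378) + 0 = -35325/19378 + 0 = -35325/19378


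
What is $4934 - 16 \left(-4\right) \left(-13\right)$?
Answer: $4102$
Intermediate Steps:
$4934 - 16 \left(-4\right) \left(-13\right) = 4934 - \left(-64\right) \left(-13\right) = 4934 - 832 = 4102$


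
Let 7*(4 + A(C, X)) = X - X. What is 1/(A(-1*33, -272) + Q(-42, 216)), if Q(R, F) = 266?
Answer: 1/262 ≈ 0.0038168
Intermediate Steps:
A(C, X) = -4 (A(C, X) = -4 + (X - X)/7 = -4 + (⅐)*0 = -4 + 0 = -4)
1/(A(-1*33, -272) + Q(-42, 216)) = 1/(-4 + 266) = 1/262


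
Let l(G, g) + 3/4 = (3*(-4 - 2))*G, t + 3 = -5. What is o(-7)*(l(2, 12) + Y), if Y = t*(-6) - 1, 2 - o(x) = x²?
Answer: -1927/4 ≈ -481.75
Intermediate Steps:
t = -8 (t = -3 - 5 = -8)
l(G, g) = -¾ - 18*G (l(G, g) = -¾ + (3*(-4 - 2))*G = -¾ + (3*(-6))*G = -¾ - 18*G)
o(x) = 2 - x²
Y = 47 (Y = -8*(-6) - 1 = 48 - 1 = 47)
o(-7)*(l(2, 12) + Y) = (2 - 1*(-7)²)*((-¾ - 18*2) + 47) = (2 - 1*49)*((-¾ - 36) + 47) = (2 - 49)*(-147/4 + 47) = -47*41/4 = -1927/4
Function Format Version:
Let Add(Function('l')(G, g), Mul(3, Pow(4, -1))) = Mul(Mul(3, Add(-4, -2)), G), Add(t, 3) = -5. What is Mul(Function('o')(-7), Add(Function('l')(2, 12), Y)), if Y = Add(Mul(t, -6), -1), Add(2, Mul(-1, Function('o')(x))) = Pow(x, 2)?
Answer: Rational(-1927, 4) ≈ -481.75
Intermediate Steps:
t = -8 (t = Add(-3, -5) = -8)
Function('l')(G, g) = Add(Rational(-3, 4), Mul(-18, G)) (Function('l')(G, g) = Add(Rational(-3, 4), Mul(Mul(3, Add(-4, -2)), G)) = Add(Rational(-3, 4), Mul(Mul(3, -6), G)) = Add(Rational(-3, 4), Mul(-18, G)))
Function('o')(x) = Add(2, Mul(-1, Pow(x, 2)))
Y = 47 (Y = Add(Mul(-8, -6), -1) = Add(48, -1) = 47)
Mul(Function('o')(-7), Add(Function('l')(2, 12), Y)) = Mul(Add(2, Mul(-1, Pow(-7, 2))), Add(Add(Rational(-3, 4), Mul(-18, 2)), 47)) = Mul(Add(2, Mul(-1, 49)), Add(Add(Rational(-3, 4), -36), 47)) = Mul(Add(2, -49), Add(Rational(-147, 4), 47)) = Mul(-47, Rational(41, 4)) = Rational(-1927, 4)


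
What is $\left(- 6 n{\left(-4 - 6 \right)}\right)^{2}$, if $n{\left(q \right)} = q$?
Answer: $3600$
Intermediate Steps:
$\left(- 6 n{\left(-4 - 6 \right)}\right)^{2} = \left(- 6 \left(-4 - 6\right)\right)^{2} = \left(\left(-6\right) \left(-10\right)\right)^{2} = 60^{2} = 3600$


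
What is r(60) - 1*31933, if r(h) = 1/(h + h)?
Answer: -3831959/120 ≈ -31933.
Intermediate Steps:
r(h) = 1/(2*h)
r(60) - 1*31933 = (½)/60 - 1*31933 = (½)*(1/60) - 31933 = 1/120 - 31933 = -3831959/120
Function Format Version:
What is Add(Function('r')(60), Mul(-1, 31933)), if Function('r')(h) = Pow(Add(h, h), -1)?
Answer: Rational(-3831959, 120) ≈ -31933.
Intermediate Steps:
Function('r')(h) = Mul(Rational(1, 2), Pow(h, -1)) (Function('r')(h) = Pow(Mul(2, h), -1) = Mul(Rational(1, 2), Pow(h, -1)))
Add(Function('r')(60), Mul(-1, 31933)) = Add(Mul(Rational(1, 2), Pow(60, -1)), Mul(-1, 31933)) = Add(Mul(Rational(1, 2), Rational(1, 60)), -31933) = Add(Rational(1, 120), -31933) = Rational(-3831959, 120)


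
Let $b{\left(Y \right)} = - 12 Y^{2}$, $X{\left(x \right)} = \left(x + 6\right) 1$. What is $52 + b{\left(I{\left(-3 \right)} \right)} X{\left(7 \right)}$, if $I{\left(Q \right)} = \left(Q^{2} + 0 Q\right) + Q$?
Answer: $-5564$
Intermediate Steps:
$I{\left(Q \right)} = Q + Q^{2}$ ($I{\left(Q \right)} = \left(Q^{2} + 0\right) + Q = Q^{2} + Q = Q + Q^{2}$)
$X{\left(x \right)} = 6 + x$ ($X{\left(x \right)} = \left(6 + x\right) 1 = 6 + x$)
$52 + b{\left(I{\left(-3 \right)} \right)} X{\left(7 \right)} = 52 + - 12 \left(- 3 \left(1 - 3\right)\right)^{2} \left(6 + 7\right) = 52 + - 12 \left(\left(-3\right) \left(-2\right)\right)^{2} \cdot 13 = 52 + - 12 \cdot 6^{2} \cdot 13 = 52 + \left(-12\right) 36 \cdot 13 = 52 - 5616 = -5564$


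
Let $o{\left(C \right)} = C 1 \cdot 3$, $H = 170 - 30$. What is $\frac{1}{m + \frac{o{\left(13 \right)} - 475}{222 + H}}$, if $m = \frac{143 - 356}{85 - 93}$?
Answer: $\frac{1448}{36809} \approx 0.039338$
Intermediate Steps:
$m = \frac{213}{8}$ ($m = - \frac{213}{-8} = \left(-213\right) \left(- \frac{1}{8}\right) = \frac{213}{8} \approx 26.625$)
$H = 140$ ($H = 170 - 30 = 140$)
$o{\left(C \right)} = 3 C$ ($o{\left(C \right)} = C 3 = 3 C$)
$\frac{1}{m + \frac{o{\left(13 \right)} - 475}{222 + H}} = \frac{1}{\frac{213}{8} + \frac{3 \cdot 13 - 475}{222 + 140}} = \frac{1}{\frac{213}{8} + \frac{39 - 475}{362}} = \frac{1}{\frac{213}{8} - \frac{218}{181}} = \frac{1}{\frac{36809}{1448}} = \frac{1448}{36809}$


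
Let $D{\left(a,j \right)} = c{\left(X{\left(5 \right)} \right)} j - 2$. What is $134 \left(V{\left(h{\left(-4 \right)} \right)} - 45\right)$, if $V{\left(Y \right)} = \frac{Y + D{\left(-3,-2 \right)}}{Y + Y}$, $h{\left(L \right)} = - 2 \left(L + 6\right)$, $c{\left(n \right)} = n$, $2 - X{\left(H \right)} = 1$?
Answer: $-5896$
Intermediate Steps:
$X{\left(H \right)} = 1$ ($X{\left(H \right)} = 2 - 1 = 1$)
$D{\left(a,j \right)} = -2 + j$ ($D{\left(a,j \right)} = 1 j - 2 = j - 2 = -2 + j$)
$h{\left(L \right)} = -12 - 2 L$ ($h{\left(L \right)} = - 2 \left(6 + L\right) = -12 - 2 L$)
$V{\left(Y \right)} = \frac{-4 + Y}{2 Y}$ ($V{\left(Y \right)} = \frac{Y - 4}{Y + Y} = \frac{Y - 4}{2 Y} = \left(-4 + Y\right) \frac{1}{2 Y} = \frac{-4 + Y}{2 Y}$)
$134 \left(V{\left(h{\left(-4 \right)} \right)} - 45\right) = 134 \left(\frac{-4 - 4}{2 \left(-12 - -8\right)} - 45\right) = 134 \left(\frac{-4 + \left(-12 + 8\right)}{2 \left(-12 + 8\right)} - 45\right) = 134 \left(\frac{-4 - 4}{2 \left(-4\right)} - 45\right) = 134 \left(\frac{1}{2} \left(- \frac{1}{4}\right) \left(-8\right) - 45\right) = 134 \left(1 - 45\right) = 134 \left(-44\right) = -5896$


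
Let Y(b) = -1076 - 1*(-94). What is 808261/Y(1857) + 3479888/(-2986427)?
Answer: -2417229723463/2932671314 ≈ -824.24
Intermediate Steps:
Y(b) = -982 (Y(b) = -1076 + 94 = -982)
808261/Y(1857) + 3479888/(-2986427) = 808261/(-982) + 3479888/(-2986427) = 808261*(-1/982) + 3479888*(-1/2986427) = -808261/982 - 3479888/2986427 = -2417229723463/2932671314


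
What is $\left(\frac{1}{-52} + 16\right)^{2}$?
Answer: $\frac{690561}{2704} \approx 255.39$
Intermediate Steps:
$\left(\frac{1}{-52} + 16\right)^{2} = \left(- \frac{1}{52} + 16\right)^{2} = \left(\frac{831}{52}\right)^{2} = \frac{690561}{2704}$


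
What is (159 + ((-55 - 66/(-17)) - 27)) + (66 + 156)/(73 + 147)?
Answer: 153137/1870 ≈ 81.891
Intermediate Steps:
(159 + ((-55 - 66/(-17)) - 27)) + (66 + 156)/(73 + 147) = (159 + ((-55 - 66*(-1/17)) - 27)) + 222/220 = (159 + ((-55 + 66/17) - 27)) + 222*(1/220) = (159 + (-869/17 - 27)) + 111/110 = (159 - 1328/17) + 111/110 = 1375/17 + 111/110 = 153137/1870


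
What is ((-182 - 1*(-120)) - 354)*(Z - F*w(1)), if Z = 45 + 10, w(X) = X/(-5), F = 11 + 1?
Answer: -119392/5 ≈ -23878.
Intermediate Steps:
F = 12
w(X) = -X/5 (w(X) = X*(-⅕) = -X/5)
Z = 55
((-182 - 1*(-120)) - 354)*(Z - F*w(1)) = ((-182 - 1*(-120)) - 354)*(55 - 12*(-⅕*1)) = ((-182 + 120) - 354)*(55 - 12*(-1)/5) = (-62 - 354)*(55 - 1*(-12/5)) = -416*(55 + 12/5) = -416*287/5 = -119392/5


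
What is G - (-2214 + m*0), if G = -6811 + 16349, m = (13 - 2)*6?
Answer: 11752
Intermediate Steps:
m = 66 (m = 11*6 = 66)
G = 9538
G - (-2214 + m*0) = 9538 - (-2214 + 66*0) = 9538 - (-2214 + 0) = 9538 - 1*(-2214) = 9538 + 2214 = 11752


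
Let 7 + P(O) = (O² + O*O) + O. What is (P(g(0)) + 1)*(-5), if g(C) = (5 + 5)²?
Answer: -100470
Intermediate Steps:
g(C) = 100 (g(C) = 10² = 100)
P(O) = -7 + O + 2*O² (P(O) = -7 + ((O² + O*O) + O) = -7 + ((O² + O²) + O) = -7 + (2*O² + O) = -7 + (O + 2*O²) = -7 + O + 2*O²)
(P(g(0)) + 1)*(-5) = ((-7 + 100 + 2*100²) + 1)*(-5) = ((-7 + 100 + 2*10000) + 1)*(-5) = ((-7 + 100 + 20000) + 1)*(-5) = (20093 + 1)*(-5) = 20094*(-5) = -100470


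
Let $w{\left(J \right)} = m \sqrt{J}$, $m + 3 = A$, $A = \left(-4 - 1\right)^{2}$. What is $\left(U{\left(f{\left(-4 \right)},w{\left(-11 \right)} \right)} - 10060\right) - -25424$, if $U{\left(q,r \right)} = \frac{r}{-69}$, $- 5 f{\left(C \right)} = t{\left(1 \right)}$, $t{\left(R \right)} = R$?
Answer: $15364 - \frac{22 i \sqrt{11}}{69} \approx 15364.0 - 1.0575 i$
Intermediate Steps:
$A = 25$ ($A = \left(-5\right)^{2} = 25$)
$m = 22$ ($m = -3 + 25 = 22$)
$f{\left(C \right)} = - \frac{1}{5}$ ($f{\left(C \right)} = \left(- \frac{1}{5}\right) 1 = - \frac{1}{5}$)
$w{\left(J \right)} = 22 \sqrt{J}$
$U{\left(q,r \right)} = - \frac{r}{69}$ ($U{\left(q,r \right)} = r \left(- \frac{1}{69}\right) = - \frac{r}{69}$)
$\left(U{\left(f{\left(-4 \right)},w{\left(-11 \right)} \right)} - 10060\right) - -25424 = \left(- \frac{22 \sqrt{-11}}{69} - 10060\right) - -25424 = \left(- \frac{22 i \sqrt{11}}{69} - 10060\right) + 25424 = \left(-10060 - \frac{22 i \sqrt{11}}{69}\right) + 25424 = 15364 - \frac{22 i \sqrt{11}}{69}$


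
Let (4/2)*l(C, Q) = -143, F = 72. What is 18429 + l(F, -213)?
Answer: 36715/2 ≈ 18358.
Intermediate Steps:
l(C, Q) = -143/2 (l(C, Q) = (1/2)*(-143) = -143/2)
18429 + l(F, -213) = 18429 - 143/2 = 36715/2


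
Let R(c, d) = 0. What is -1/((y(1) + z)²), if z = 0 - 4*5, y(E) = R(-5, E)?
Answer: -1/400 ≈ -0.0025000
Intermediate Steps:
y(E) = 0
z = -20 (z = 0 - 20 = -20)
-1/((y(1) + z)²) = -1/((0 - 20)²) = -1/((-20)²) = -1/400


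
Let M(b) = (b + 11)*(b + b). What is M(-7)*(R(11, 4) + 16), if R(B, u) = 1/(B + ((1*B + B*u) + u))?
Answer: -4484/5 ≈ -896.80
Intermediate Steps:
M(b) = 2*b*(11 + b) (M(b) = (11 + b)*(2*b) = 2*b*(11 + b))
R(B, u) = 1/(u + 2*B + B*u) (R(B, u) = 1/(B + ((B + B*u) + u)) = 1/(B + (B + u + B*u)) = 1/(u + 2*B + B*u))
M(-7)*(R(11, 4) + 16) = (2*(-7)*(11 - 7))*(1/(4 + 2*11 + 11*4) + 16) = (2*(-7)*4)*(1/(4 + 22 + 44) + 16) = -56*(1/70 + 16) = -56*1121/70 = -4484/5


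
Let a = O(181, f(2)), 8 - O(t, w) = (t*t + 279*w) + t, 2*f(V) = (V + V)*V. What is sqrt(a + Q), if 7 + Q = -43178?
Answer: I*sqrt(77235) ≈ 277.91*I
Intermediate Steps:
f(V) = V**2 (f(V) = ((V + V)*V)/2 = ((2*V)*V)/2 = (2*V**2)/2 = V**2)
Q = -43185 (Q = -7 - 43178 = -43185)
O(t, w) = 8 - t - t**2 - 279*w (O(t, w) = 8 - ((t*t + 279*w) + t) = 8 - ((t**2 + 279*w) + t) = 8 - (t + t**2 + 279*w) = 8 + (-t - t**2 - 279*w) = 8 - t - t**2 - 279*w)
a = -34050 (a = 8 - 1*181 - 1*181**2 - 279*2**2 = 8 - 181 - 1*32761 - 279*4 = 8 - 181 - 32761 - 1116 = -34050)
sqrt(a + Q) = sqrt(-34050 - 43185) = sqrt(-77235) = I*sqrt(77235)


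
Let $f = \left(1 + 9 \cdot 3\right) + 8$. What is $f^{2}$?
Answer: $1296$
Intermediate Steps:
$f = 36$ ($f = \left(1 + 27\right) + 8 = 28 + 8 = 36$)
$f^{2} = 36^{2} = 1296$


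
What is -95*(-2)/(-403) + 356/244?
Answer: 24277/24583 ≈ 0.98755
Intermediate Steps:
-95*(-2)/(-403) + 356/244 = 190*(-1/403) + 356*(1/244) = -190/403 + 89/61 = 24277/24583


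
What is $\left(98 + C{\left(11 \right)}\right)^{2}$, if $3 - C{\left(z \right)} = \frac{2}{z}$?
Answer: $\frac{1229881}{121} \approx 10164.0$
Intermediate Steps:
$C{\left(z \right)} = 3 - \frac{2}{z}$
$\left(98 + C{\left(11 \right)}\right)^{2} = \left(98 + \left(3 - \frac{2}{11}\right)\right)^{2} = \left(98 + \frac{31}{11}\right)^{2} = \left(\frac{1109}{11}\right)^{2} = \frac{1229881}{121}$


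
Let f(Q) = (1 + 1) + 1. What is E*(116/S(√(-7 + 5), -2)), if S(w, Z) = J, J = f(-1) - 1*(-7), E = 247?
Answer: 14326/5 ≈ 2865.2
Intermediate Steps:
f(Q) = 3 (f(Q) = 2 + 1 = 3)
J = 10 (J = 3 - 1*(-7) = 3 + 7 = 10)
S(w, Z) = 10
E*(116/S(√(-7 + 5), -2)) = 247*(116/10) = 247*(116*(⅒)) = 247*(58/5) = 14326/5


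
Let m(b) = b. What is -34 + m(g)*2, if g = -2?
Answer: -38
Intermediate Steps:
-34 + m(g)*2 = -34 - 2*2 = -34 - 4 = -38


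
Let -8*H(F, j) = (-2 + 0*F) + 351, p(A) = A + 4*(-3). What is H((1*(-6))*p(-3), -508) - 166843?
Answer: -1335093/8 ≈ -1.6689e+5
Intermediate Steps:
p(A) = -12 + A (p(A) = A - 12 = -12 + A)
H(F, j) = -349/8 (H(F, j) = -((-2 + 0*F) + 351)/8 = -((-2 + 0) + 351)/8 = -(-2 + 351)/8 = -⅛*349 = -349/8)
H((1*(-6))*p(-3), -508) - 166843 = -349/8 - 166843 = -1335093/8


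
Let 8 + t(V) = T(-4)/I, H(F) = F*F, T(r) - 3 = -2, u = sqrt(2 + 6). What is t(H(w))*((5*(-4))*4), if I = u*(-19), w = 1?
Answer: 640 + 20*sqrt(2)/19 ≈ 641.49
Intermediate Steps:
u = 2*sqrt(2) (u = sqrt(8) = 2*sqrt(2) ≈ 2.8284)
T(r) = 1 (T(r) = 3 - 2 = 1)
I = -38*sqrt(2) (I = (2*sqrt(2))*(-19) = -38*sqrt(2) ≈ -53.740)
H(F) = F**2
t(V) = -8 - sqrt(2)/76 (t(V) = -8 + 1/(-38*sqrt(2)) = -8 + 1*(-sqrt(2)/76) = -8 - sqrt(2)/76)
t(H(w))*((5*(-4))*4) = (-8 - sqrt(2)/76)*((5*(-4))*4) = (-8 - sqrt(2)/76)*(-20*4) = (-8 - sqrt(2)/76)*(-80) = 640 + 20*sqrt(2)/19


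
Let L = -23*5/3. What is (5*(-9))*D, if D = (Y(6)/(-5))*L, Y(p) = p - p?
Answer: 0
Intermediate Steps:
Y(p) = 0
L = -115/3 (L = -115*1/3 = -115/3 ≈ -38.333)
D = 0 (D = (0/(-5))*(-115/3) = (0*(-1/5))*(-115/3) = 0*(-115/3) = 0)
(5*(-9))*D = (5*(-9))*0 = -45*0 = 0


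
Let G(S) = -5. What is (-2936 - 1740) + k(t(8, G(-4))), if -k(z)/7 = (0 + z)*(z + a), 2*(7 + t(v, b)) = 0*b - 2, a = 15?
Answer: -4284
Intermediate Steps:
t(v, b) = -8 (t(v, b) = -7 + (0*b - 2)/2 = -7 + (0 - 2)/2 = -7 + (1/2)*(-2) = -7 - 1 = -8)
k(z) = -7*z*(15 + z) (k(z) = -7*(0 + z)*(z + 15) = -7*z*(15 + z))
(-2936 - 1740) + k(t(8, G(-4))) = (-2936 - 1740) - 7*(-8)*(15 - 8) = -4676 - 7*(-8)*7 = -4676 + 392 = -4284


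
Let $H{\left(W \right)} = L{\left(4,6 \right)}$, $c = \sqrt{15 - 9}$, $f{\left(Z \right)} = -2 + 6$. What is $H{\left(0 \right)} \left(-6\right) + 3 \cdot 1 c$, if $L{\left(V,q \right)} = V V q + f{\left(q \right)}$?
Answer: $-600 + 3 \sqrt{6} \approx -592.65$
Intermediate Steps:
$f{\left(Z \right)} = 4$
$c = \sqrt{6} \approx 2.4495$
$L{\left(V,q \right)} = 4 + q V^{2}$ ($L{\left(V,q \right)} = V V q + 4 = V^{2} q + 4 = q V^{2} + 4 = 4 + q V^{2}$)
$H{\left(W \right)} = 100$ ($H{\left(W \right)} = 4 + 6 \cdot 4^{2} = 4 + 6 \cdot 16 = 4 + 96 = 100$)
$H{\left(0 \right)} \left(-6\right) + 3 \cdot 1 c = 100 \left(-6\right) + 3 \cdot 1 \sqrt{6} = -600 + 3 \sqrt{6}$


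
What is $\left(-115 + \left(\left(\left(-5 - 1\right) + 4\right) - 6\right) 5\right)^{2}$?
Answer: $24025$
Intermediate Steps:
$\left(-115 + \left(\left(\left(-5 - 1\right) + 4\right) - 6\right) 5\right)^{2} = \left(-115 + \left(\left(-6 + 4\right) - 6\right) 5\right)^{2} = \left(-115 + \left(-2 - 6\right) 5\right)^{2} = \left(-115 - 40\right)^{2} = \left(-155\right)^{2} = 24025$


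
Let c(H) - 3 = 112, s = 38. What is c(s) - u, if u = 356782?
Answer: -356667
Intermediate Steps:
c(H) = 115 (c(H) = 3 + 112 = 115)
c(s) - u = 115 - 1*356782 = 115 - 356782 = -356667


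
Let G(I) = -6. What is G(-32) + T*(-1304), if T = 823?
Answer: -1073198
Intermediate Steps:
G(-32) + T*(-1304) = -6 + 823*(-1304) = -6 - 1073192 = -1073198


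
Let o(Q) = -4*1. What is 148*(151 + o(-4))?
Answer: 21756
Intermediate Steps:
o(Q) = -4
148*(151 + o(-4)) = 148*(151 - 4) = 148*147 = 21756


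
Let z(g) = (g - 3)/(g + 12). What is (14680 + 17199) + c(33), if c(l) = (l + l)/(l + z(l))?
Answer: 3219977/101 ≈ 31881.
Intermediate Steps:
z(g) = (-3 + g)/(12 + g)
c(l) = 2*l/(l + (-3 + l)/(12 + l)) (c(l) = (l + l)/(l + (-3 + l)/(12 + l)) = (2*l)/(l + (-3 + l)/(12 + l)) = 2*l/(l + (-3 + l)/(12 + l)))
(14680 + 17199) + c(33) = (14680 + 17199) + 2*33*(12 + 33)/(-3 + 33 + 33*(12 + 33)) = 31879 + 2*33*45/(-3 + 33 + 33*45) = 31879 + 2*33*45/(-3 + 33 + 1485) = 31879 + 2*33*45/1515 = 31879 + 2*33*(1/1515)*45 = 31879 + 198/101 = 3219977/101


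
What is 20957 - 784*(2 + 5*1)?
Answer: 15469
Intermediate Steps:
20957 - 784*(2 + 5*1) = 20957 - 784*(2 + 5) = 20957 - 784*7 = 20957 - 5488 = 15469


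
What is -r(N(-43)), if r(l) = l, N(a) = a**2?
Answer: -1849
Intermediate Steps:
-r(N(-43)) = -1*(-43)**2 = -1*1849 = -1849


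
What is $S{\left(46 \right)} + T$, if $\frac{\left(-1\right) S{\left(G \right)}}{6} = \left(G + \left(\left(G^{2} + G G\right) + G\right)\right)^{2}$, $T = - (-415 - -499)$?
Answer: $-112181940$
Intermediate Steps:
$T = -84$ ($T = - (-415 + 499) = \left(-1\right) 84 = -84$)
$S{\left(G \right)} = - 6 \left(2 G + 2 G^{2}\right)^{2}$ ($S{\left(G \right)} = - 6 \left(G + \left(\left(G^{2} + G G\right) + G\right)\right)^{2} = - 6 \left(G + \left(\left(G^{2} + G^{2}\right) + G\right)\right)^{2} = - 6 \left(G + \left(2 G^{2} + G\right)\right)^{2} = - 6 \left(G + \left(G + 2 G^{2}\right)\right)^{2} = - 6 \left(2 G + 2 G^{2}\right)^{2}$)
$S{\left(46 \right)} + T = - 24 \cdot 46^{2} \left(1 + 46\right)^{2} - 84 = \left(-24\right) 2116 \cdot 47^{2} - 84 = \left(-24\right) 2116 \cdot 2209 - 84 = -112181856 - 84 = -112181940$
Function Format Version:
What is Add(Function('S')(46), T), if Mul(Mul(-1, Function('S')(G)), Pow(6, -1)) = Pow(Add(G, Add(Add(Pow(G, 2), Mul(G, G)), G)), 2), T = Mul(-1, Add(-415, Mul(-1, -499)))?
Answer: -112181940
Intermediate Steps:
T = -84 (T = Mul(-1, Add(-415, 499)) = Mul(-1, 84) = -84)
Function('S')(G) = Mul(-6, Pow(Add(Mul(2, G), Mul(2, Pow(G, 2))), 2)) (Function('S')(G) = Mul(-6, Pow(Add(G, Add(Add(Pow(G, 2), Mul(G, G)), G)), 2)) = Mul(-6, Pow(Add(G, Add(Add(Pow(G, 2), Pow(G, 2)), G)), 2)) = Mul(-6, Pow(Add(G, Add(Mul(2, Pow(G, 2)), G)), 2)) = Mul(-6, Pow(Add(G, Add(G, Mul(2, Pow(G, 2)))), 2)) = Mul(-6, Pow(Add(Mul(2, G), Mul(2, Pow(G, 2))), 2)))
Add(Function('S')(46), T) = Add(Mul(-24, Pow(46, 2), Pow(Add(1, 46), 2)), -84) = Add(Mul(-24, 2116, Pow(47, 2)), -84) = Add(Mul(-24, 2116, 2209), -84) = Add(-112181856, -84) = -112181940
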